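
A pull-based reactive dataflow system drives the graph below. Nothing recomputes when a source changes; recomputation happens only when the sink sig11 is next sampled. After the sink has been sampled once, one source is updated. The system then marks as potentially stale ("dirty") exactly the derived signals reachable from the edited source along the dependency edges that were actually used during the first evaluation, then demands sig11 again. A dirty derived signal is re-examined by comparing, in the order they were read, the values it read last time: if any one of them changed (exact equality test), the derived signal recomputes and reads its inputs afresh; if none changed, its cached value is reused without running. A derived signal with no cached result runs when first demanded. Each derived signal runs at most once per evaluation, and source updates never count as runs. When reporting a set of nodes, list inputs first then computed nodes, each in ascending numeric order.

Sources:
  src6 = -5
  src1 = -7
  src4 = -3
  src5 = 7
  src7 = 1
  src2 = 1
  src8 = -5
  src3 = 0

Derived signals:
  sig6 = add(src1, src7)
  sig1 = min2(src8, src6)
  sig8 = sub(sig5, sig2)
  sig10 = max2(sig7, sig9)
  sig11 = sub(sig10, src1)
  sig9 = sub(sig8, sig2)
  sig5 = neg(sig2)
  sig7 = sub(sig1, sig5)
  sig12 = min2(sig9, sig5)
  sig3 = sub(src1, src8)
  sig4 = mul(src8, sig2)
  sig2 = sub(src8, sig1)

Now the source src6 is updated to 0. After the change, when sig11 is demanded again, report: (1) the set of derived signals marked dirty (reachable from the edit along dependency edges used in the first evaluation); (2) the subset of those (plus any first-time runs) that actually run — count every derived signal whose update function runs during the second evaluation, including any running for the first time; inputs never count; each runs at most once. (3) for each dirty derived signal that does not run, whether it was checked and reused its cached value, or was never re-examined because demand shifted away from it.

Marked dirty: sig1, sig2, sig5, sig7, sig8, sig9, sig10, sig11.
Derived signals that run: sig1 — 1 in total.
Checked but reused from cache: sig2, sig5, sig7, sig8, sig9, sig10, sig11.
Key observation: the change is absorbed at sig1 — it re-runs but produces the same value, and the output's value is unchanged.

First evaluation (everything demanded from the output):
  sig1 = min2(-5, -5) = -5
  sig2 = sub(-5, -5) = 0
  sig5 = neg(0) = 0
  sig7 = sub(-5, 0) = -5
  sig8 = sub(0, 0) = 0
  sig9 = sub(0, 0) = 0
  sig10 = max2(-5, 0) = 0
  sig11 = sub(0, -7) = 7

Propagation after the edit:
  sig1: runs — src6 -5->0; result -5 (same value as before).
  sig2: checked — values it read are unchanged (src8 unchanged, sig1 unchanged); reused cached 0 without running.
  sig5: checked — values it read are unchanged (sig2 unchanged); reused cached 0 without running.
  sig7: checked — values it read are unchanged (sig1 unchanged, sig5 unchanged); reused cached -5 without running.
  sig8: checked — values it read are unchanged (sig5 unchanged, sig2 unchanged); reused cached 0 without running.
  sig9: checked — values it read are unchanged (sig8 unchanged, sig2 unchanged); reused cached 0 without running.
  sig10: checked — values it read are unchanged (sig7 unchanged, sig9 unchanged); reused cached 0 without running.
  sig11: checked — values it read are unchanged (sig10 unchanged, src1 unchanged); reused cached 7 without running.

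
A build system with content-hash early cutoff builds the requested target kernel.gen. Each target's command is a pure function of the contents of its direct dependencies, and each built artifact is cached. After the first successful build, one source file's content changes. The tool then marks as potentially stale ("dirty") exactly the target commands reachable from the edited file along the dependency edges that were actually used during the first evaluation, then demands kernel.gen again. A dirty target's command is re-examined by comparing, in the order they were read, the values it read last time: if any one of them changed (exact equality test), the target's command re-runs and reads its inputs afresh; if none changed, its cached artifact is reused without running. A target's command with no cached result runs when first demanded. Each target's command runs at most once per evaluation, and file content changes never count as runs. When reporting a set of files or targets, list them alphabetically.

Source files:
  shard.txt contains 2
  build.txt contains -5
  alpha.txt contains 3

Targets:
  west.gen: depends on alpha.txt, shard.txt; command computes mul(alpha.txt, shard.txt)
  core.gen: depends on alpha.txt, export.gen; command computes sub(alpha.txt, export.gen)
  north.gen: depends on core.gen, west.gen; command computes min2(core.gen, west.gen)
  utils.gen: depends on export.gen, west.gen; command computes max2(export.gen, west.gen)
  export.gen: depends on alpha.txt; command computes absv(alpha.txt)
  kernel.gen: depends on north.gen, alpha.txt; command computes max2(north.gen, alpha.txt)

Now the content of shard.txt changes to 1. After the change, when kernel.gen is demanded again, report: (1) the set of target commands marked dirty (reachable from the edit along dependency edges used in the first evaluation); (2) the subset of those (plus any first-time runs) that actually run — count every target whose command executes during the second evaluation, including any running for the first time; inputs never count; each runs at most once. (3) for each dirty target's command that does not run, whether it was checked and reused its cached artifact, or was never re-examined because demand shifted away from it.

Marked dirty: kernel.gen, north.gen, west.gen.
Target commands that run: north.gen, west.gen — 2 in total.
Checked but reused from cache: kernel.gen.
Key observation: the change is absorbed at north.gen — it re-runs but produces the same value, and the output's value is unchanged.

First evaluation (everything demanded from the output):
  export.gen = absv(3) = 3
  core.gen = sub(3, 3) = 0
  west.gen = mul(3, 2) = 6
  north.gen = min2(0, 6) = 0
  kernel.gen = max2(0, 3) = 3

Propagation after the edit:
  west.gen: runs — shard.txt 2->1; result 3.
  north.gen: runs — west.gen 6->3; result 0 (same value as before).
  kernel.gen: checked — values it read are unchanged (north.gen unchanged, alpha.txt unchanged); reused cached 3 without running.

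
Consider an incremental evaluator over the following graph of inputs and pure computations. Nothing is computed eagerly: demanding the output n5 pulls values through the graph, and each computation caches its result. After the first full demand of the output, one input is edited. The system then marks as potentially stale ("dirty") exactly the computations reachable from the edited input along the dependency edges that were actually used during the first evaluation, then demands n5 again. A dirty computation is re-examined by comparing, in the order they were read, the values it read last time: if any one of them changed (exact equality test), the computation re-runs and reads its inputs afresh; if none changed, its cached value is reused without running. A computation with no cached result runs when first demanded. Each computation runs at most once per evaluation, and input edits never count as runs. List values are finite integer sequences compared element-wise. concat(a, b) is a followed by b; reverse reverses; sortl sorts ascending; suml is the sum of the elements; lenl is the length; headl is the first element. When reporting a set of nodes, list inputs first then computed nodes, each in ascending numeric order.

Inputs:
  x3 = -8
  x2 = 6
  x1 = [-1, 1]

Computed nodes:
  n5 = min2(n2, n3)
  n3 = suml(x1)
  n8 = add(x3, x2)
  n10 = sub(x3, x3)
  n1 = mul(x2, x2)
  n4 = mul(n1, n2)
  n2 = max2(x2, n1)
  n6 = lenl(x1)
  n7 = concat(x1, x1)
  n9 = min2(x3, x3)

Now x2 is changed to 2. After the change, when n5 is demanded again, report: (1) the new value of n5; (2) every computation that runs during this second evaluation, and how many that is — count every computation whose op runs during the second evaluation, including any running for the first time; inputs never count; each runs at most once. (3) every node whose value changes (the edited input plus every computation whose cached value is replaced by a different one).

n5 now evaluates to 0.
Run set: n1, n2, n5 (3 run).
Changed values: x2, n1, n2.

Initial pass — values computed on the first demand:
  n1 = mul(6, 6) = 36
  n2 = max2(6, 36) = 36
  n3 = suml([-1, 1]) = 0
  n5 = min2(36, 0) = 0

Second demand — change propagation:
  n1: re-runs because x2 6->2; x2 6->2; new result 4.
  n2: re-runs because x2 6->2; n1 36->4; new result 4.
  n5: re-runs because n2 36->4; new result 0 (unchanged).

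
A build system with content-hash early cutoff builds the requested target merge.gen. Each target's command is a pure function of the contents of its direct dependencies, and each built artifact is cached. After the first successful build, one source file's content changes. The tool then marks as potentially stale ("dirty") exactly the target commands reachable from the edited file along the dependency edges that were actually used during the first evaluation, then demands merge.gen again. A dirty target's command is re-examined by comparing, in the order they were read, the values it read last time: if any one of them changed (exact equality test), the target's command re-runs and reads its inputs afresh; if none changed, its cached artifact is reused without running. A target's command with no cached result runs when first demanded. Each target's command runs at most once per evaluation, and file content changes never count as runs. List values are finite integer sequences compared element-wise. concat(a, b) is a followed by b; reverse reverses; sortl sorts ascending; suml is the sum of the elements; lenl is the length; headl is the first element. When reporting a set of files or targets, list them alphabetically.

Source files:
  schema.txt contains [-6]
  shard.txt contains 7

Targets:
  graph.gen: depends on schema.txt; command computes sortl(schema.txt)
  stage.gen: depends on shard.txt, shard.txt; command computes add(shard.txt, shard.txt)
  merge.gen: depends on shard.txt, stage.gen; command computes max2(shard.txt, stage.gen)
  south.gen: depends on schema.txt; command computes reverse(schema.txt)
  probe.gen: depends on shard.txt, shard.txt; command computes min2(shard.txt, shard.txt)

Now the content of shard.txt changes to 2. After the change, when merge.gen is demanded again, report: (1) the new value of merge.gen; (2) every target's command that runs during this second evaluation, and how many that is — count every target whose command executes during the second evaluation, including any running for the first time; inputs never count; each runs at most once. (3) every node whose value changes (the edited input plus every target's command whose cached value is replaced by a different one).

New value of merge.gen: 4.
Target commands that run: merge.gen, stage.gen — 2 in total.
Values that change: merge.gen, shard.txt, stage.gen.

First evaluation (everything demanded from the output):
  stage.gen = add(7, 7) = 14
  merge.gen = max2(7, 14) = 14

Propagation after the edit:
  stage.gen: runs — shard.txt 7->2; shard.txt 7->2; result 4.
  merge.gen: runs — shard.txt 7->2; stage.gen 14->4; result 4.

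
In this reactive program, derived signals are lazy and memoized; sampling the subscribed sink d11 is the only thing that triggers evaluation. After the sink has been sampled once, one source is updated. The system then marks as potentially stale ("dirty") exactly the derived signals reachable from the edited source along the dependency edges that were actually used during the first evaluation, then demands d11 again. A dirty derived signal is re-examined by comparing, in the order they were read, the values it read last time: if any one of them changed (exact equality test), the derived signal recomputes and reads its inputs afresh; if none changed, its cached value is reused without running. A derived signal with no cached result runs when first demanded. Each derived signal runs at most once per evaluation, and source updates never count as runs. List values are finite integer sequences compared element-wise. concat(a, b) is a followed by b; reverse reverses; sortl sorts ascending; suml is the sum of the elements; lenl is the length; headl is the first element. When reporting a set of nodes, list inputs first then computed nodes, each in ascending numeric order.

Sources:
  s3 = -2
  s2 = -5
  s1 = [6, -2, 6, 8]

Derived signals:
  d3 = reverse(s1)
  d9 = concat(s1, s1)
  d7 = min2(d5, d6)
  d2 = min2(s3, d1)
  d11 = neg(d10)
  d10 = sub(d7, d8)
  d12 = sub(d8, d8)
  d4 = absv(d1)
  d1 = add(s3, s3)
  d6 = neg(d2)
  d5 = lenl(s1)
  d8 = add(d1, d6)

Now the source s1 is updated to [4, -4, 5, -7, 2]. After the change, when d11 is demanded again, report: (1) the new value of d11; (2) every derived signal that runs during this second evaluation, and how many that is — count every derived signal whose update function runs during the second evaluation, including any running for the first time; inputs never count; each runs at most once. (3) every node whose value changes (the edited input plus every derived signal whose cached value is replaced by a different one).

Demanding d11 again yields -4.
2 derived signals run: d5, d7.
The nodes whose values change: s1, d5.
Note the absorption at d7: it re-runs yet its value is the same, leaving the output's value untouched.

First demand of the output computes:
  d1 = add(-2, -2) = -4
  d2 = min2(-2, -4) = -4
  d5 = lenl([6, -2, 6, 8]) = 4
  d6 = neg(-4) = 4
  d7 = min2(4, 4) = 4
  d8 = add(-4, 4) = 0
  d10 = sub(4, 0) = 4
  d11 = neg(4) = -4

After the edit, cleaning proceeds:
  d5: a read changed (s1 [6, -2, 6, 8]->[4, -4, 5, -7, 2]) — executes, giving 5.
  d7: a read changed (d5 4->5) — executes, giving 4 — identical to its old value.
  d10: dirty, but its reads are unchanged (d7 unchanged, d8 unchanged); cached 4 stands.
  d11: dirty, but its reads are unchanged (d10 unchanged); cached -4 stands.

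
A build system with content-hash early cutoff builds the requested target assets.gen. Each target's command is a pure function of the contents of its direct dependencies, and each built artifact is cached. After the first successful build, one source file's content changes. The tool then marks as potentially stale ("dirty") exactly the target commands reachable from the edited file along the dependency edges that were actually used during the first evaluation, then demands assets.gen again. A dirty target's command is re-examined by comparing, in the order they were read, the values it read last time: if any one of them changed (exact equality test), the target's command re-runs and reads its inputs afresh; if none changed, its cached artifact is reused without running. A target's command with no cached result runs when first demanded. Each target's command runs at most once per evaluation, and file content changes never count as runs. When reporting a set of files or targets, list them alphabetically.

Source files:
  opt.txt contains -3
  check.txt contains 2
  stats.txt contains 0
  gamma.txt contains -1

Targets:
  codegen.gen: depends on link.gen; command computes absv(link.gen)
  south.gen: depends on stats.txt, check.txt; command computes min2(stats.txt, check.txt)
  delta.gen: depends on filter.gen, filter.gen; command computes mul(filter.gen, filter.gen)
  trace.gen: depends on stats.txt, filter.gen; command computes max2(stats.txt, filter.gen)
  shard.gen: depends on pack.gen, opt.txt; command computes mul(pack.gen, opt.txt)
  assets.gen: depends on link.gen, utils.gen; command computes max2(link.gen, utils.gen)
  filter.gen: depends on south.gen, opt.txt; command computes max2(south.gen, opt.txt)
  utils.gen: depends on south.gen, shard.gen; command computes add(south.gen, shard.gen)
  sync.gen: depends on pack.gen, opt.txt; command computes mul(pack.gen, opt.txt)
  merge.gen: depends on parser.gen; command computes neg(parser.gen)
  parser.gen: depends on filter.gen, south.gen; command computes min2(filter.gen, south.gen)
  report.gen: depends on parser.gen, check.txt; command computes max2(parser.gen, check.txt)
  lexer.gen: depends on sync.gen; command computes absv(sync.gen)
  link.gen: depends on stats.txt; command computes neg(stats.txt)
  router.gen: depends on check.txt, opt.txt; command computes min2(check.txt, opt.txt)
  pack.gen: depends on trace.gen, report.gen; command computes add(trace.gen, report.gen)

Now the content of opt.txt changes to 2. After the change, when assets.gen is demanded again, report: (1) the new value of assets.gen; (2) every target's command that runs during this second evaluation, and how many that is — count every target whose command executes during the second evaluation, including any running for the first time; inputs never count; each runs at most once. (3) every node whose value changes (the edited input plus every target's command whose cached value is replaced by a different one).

New value of assets.gen: 8.
Target commands that run: assets.gen, filter.gen, pack.gen, parser.gen, shard.gen, trace.gen, utils.gen — 7 in total.
Values that change: assets.gen, filter.gen, opt.txt, pack.gen, shard.gen, trace.gen, utils.gen.
Key observation: the cutoff stops propagation at report.gen — its inputs' values are unchanged, so it reuses its cache.

First evaluation (everything demanded from the output):
  link.gen = neg(0) = 0
  south.gen = min2(0, 2) = 0
  filter.gen = max2(0, -3) = 0
  parser.gen = min2(0, 0) = 0
  report.gen = max2(0, 2) = 2
  trace.gen = max2(0, 0) = 0
  pack.gen = add(0, 2) = 2
  shard.gen = mul(2, -3) = -6
  utils.gen = add(0, -6) = -6
  assets.gen = max2(0, -6) = 0

Propagation after the edit:
  filter.gen: runs — opt.txt -3->2; result 2.
  parser.gen: runs — filter.gen 0->2; result 0 (same value as before).
  report.gen: checked — values it read are unchanged (parser.gen unchanged, check.txt unchanged); reused cached 2 without running.
  trace.gen: runs — filter.gen 0->2; result 2.
  pack.gen: runs — trace.gen 0->2; result 4.
  shard.gen: runs — pack.gen 2->4; opt.txt -3->2; result 8.
  utils.gen: runs — shard.gen -6->8; result 8.
  assets.gen: runs — utils.gen -6->8; result 8.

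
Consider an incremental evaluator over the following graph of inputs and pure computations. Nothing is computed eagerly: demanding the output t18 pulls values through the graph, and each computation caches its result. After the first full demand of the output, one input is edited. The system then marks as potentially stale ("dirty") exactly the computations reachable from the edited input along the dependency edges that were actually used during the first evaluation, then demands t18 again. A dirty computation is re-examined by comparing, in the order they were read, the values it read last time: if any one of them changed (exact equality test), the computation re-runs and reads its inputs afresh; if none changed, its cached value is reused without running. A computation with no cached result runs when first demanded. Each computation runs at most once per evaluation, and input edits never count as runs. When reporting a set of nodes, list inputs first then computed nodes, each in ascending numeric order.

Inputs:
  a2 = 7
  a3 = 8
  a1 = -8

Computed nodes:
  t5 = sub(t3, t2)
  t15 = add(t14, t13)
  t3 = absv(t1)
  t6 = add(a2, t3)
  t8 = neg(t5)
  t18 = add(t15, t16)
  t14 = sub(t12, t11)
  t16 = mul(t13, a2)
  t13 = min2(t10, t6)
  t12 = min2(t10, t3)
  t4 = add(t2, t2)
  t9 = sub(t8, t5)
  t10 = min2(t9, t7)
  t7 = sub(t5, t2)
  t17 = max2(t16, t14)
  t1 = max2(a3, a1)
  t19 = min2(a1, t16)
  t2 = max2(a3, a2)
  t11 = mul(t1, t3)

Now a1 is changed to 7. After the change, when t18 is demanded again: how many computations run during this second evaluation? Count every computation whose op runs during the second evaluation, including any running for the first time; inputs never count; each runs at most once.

Initial pass — values computed on the first demand:
  t1 = max2(8, -8) = 8
  t2 = max2(8, 7) = 8
  t3 = absv(8) = 8
  t5 = sub(8, 8) = 0
  t6 = add(7, 8) = 15
  t7 = sub(0, 8) = -8
  t8 = neg(0) = 0
  t9 = sub(0, 0) = 0
  t10 = min2(0, -8) = -8
  t11 = mul(8, 8) = 64
  t12 = min2(-8, 8) = -8
  t13 = min2(-8, 15) = -8
  t14 = sub(-8, 64) = -72
  t15 = add(-72, -8) = -80
  t16 = mul(-8, 7) = -56
  t18 = add(-80, -56) = -136

Second demand — change propagation:
  t1: re-runs because a1 -8->7; new result 8 (unchanged).
  t3: re-examined; everything it read last time is the same (t1 unchanged) — cache 8 kept, no run.
  t5: re-examined; everything it read last time is the same (t3 unchanged, t2 unchanged) — cache 0 kept, no run.
  t6: re-examined; everything it read last time is the same (a2 unchanged, t3 unchanged) — cache 15 kept, no run.
  t7: re-examined; everything it read last time is the same (t5 unchanged, t2 unchanged) — cache -8 kept, no run.
  t8: re-examined; everything it read last time is the same (t5 unchanged) — cache 0 kept, no run.
  t9: re-examined; everything it read last time is the same (t8 unchanged, t5 unchanged) — cache 0 kept, no run.
  t10: re-examined; everything it read last time is the same (t9 unchanged, t7 unchanged) — cache -8 kept, no run.
  t11: re-examined; everything it read last time is the same (t1 unchanged, t3 unchanged) — cache 64 kept, no run.
  t12: re-examined; everything it read last time is the same (t10 unchanged, t3 unchanged) — cache -8 kept, no run.
  t13: re-examined; everything it read last time is the same (t10 unchanged, t6 unchanged) — cache -8 kept, no run.
  t14: re-examined; everything it read last time is the same (t12 unchanged, t11 unchanged) — cache -72 kept, no run.
  t15: re-examined; everything it read last time is the same (t14 unchanged, t13 unchanged) — cache -80 kept, no run.
  t16: re-examined; everything it read last time is the same (t13 unchanged, a2 unchanged) — cache -56 kept, no run.
  t18: re-examined; everything it read last time is the same (t15 unchanged, t16 unchanged) — cache -136 kept, no run.

The important point: t1 recomputes to an identical value, and the output ends up unchanged.

Run set: t1 (1 run).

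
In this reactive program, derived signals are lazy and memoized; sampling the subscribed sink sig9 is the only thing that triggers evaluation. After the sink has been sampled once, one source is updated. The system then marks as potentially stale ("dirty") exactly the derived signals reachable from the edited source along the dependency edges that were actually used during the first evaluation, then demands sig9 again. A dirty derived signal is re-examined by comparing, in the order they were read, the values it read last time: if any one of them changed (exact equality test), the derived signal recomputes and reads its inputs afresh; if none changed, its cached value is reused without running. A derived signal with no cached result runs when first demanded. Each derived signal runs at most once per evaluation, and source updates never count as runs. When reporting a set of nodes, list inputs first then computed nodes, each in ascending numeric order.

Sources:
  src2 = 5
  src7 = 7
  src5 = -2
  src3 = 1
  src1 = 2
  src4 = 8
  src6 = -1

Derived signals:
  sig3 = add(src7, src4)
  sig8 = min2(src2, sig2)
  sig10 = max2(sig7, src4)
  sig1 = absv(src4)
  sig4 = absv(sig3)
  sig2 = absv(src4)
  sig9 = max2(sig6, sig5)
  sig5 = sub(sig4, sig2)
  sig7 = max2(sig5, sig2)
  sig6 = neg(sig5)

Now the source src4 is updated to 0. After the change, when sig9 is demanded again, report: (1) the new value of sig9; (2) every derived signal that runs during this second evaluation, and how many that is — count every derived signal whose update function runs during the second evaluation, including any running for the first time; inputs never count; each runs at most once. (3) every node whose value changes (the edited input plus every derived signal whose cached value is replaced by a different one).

First demand of the output computes:
  sig2 = absv(8) = 8
  sig3 = add(7, 8) = 15
  sig4 = absv(15) = 15
  sig5 = sub(15, 8) = 7
  sig6 = neg(7) = -7
  sig9 = max2(-7, 7) = 7

After the edit, cleaning proceeds:
  sig2: a read changed (src4 8->0) — executes, giving 0.
  sig3: a read changed (src4 8->0) — executes, giving 7.
  sig4: a read changed (sig3 15->7) — executes, giving 7.
  sig5: a read changed (sig4 15->7; sig2 8->0) — executes, giving 7 — identical to its old value.
  sig6: dirty, but its reads are unchanged (sig5 unchanged); cached -7 stands.
  sig9: dirty, but its reads are unchanged (sig6 unchanged, sig5 unchanged); cached 7 stands.

Note the absorption at sig5: it re-runs yet its value is the same, leaving the output's value untouched.

Demanding sig9 again yields 7.
4 derived signals run: sig2, sig3, sig4, sig5.
The nodes whose values change: src4, sig2, sig3, sig4.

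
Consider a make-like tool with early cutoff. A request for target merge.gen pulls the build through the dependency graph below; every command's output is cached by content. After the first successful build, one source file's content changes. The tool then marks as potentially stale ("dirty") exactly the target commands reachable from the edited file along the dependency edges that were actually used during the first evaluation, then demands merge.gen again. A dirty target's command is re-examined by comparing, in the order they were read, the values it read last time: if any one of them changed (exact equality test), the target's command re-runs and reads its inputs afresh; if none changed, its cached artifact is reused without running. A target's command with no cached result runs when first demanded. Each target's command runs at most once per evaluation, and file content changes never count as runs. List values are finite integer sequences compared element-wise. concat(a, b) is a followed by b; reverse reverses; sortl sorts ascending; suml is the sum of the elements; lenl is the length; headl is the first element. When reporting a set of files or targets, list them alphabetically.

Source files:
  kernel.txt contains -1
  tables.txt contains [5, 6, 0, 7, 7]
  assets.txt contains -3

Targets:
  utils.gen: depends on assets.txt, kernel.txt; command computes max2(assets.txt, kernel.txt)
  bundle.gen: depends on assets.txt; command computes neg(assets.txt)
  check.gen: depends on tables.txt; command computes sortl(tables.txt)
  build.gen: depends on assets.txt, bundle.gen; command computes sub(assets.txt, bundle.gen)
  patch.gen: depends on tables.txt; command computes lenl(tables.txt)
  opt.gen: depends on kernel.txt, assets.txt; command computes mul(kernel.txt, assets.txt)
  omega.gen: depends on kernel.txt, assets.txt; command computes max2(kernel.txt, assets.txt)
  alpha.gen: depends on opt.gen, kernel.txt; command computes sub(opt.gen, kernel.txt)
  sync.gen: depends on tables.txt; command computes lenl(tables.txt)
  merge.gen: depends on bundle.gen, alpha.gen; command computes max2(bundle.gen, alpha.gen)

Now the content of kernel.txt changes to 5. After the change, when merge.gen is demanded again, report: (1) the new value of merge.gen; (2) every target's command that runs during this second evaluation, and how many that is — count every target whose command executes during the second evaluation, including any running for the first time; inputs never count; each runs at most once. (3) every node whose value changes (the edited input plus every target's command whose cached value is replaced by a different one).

Demanding merge.gen again yields 3.
3 target commands run: alpha.gen, merge.gen, opt.gen.
The nodes whose values change: alpha.gen, kernel.txt, merge.gen, opt.gen.

First demand of the output computes:
  bundle.gen = neg(-3) = 3
  opt.gen = mul(-1, -3) = 3
  alpha.gen = sub(3, -1) = 4
  merge.gen = max2(3, 4) = 4

After the edit, cleaning proceeds:
  opt.gen: a read changed (kernel.txt -1->5) — executes, giving -15.
  alpha.gen: a read changed (opt.gen 3->-15; kernel.txt -1->5) — executes, giving -20.
  merge.gen: a read changed (alpha.gen 4->-20) — executes, giving 3.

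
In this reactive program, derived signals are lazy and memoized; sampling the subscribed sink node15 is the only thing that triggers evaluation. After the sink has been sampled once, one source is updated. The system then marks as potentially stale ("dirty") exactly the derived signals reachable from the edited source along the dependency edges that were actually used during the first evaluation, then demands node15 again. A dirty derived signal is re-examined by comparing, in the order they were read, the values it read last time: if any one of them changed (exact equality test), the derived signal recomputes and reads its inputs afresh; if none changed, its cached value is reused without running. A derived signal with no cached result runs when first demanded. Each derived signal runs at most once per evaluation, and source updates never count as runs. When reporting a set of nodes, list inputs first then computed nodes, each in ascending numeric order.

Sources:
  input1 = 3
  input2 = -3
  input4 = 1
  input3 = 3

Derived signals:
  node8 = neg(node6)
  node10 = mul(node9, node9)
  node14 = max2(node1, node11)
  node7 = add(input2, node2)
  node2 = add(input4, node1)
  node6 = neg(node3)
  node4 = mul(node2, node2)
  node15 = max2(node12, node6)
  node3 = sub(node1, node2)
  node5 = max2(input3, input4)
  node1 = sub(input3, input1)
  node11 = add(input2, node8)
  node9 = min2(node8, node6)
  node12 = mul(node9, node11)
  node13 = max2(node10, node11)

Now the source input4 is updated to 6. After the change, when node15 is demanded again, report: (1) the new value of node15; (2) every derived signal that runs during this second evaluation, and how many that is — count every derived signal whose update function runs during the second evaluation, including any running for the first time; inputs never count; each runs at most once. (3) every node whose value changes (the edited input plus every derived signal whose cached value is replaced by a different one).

First demand of the output computes:
  node1 = sub(3, 3) = 0
  node2 = add(1, 0) = 1
  node3 = sub(0, 1) = -1
  node6 = neg(-1) = 1
  node8 = neg(1) = -1
  node9 = min2(-1, 1) = -1
  node11 = add(-3, -1) = -4
  node12 = mul(-1, -4) = 4
  node15 = max2(4, 1) = 4

After the edit, cleaning proceeds:
  node2: a read changed (input4 1->6) — executes, giving 6.
  node3: a read changed (node2 1->6) — executes, giving -6.
  node6: a read changed (node3 -1->-6) — executes, giving 6.
  node8: a read changed (node6 1->6) — executes, giving -6.
  node9: a read changed (node8 -1->-6; node6 1->6) — executes, giving -6.
  node11: a read changed (node8 -1->-6) — executes, giving -9.
  node12: a read changed (node9 -1->-6; node11 -4->-9) — executes, giving 54.
  node15: a read changed (node12 4->54; node6 1->6) — executes, giving 54.

Demanding node15 again yields 54.
8 derived signals run: node2, node3, node6, node8, node9, node11, node12, node15.
The nodes whose values change: input4, node2, node3, node6, node8, node9, node11, node12, node15.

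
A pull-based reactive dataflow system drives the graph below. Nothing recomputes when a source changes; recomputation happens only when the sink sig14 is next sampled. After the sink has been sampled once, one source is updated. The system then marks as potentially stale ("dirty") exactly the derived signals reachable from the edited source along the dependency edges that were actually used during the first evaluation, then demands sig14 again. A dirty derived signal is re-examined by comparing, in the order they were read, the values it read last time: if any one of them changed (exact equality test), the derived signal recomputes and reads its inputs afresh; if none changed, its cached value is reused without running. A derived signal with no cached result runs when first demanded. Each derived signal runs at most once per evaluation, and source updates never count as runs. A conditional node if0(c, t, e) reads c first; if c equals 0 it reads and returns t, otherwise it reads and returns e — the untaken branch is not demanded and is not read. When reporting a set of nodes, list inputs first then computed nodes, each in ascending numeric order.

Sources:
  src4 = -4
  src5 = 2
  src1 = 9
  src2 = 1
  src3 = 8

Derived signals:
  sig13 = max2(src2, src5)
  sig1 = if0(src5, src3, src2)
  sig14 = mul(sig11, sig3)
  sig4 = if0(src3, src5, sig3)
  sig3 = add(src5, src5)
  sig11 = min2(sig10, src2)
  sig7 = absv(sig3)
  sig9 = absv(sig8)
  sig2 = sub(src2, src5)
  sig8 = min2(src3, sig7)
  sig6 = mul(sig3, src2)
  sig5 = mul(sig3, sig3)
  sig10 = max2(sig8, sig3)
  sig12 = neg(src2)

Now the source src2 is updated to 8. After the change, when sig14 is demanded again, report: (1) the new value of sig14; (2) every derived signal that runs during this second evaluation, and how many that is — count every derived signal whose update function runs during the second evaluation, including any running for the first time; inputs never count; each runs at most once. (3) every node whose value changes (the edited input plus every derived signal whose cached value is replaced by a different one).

First evaluation (everything demanded from the output):
  sig3 = add(2, 2) = 4
  sig7 = absv(4) = 4
  sig8 = min2(8, 4) = 4
  sig10 = max2(4, 4) = 4
  sig11 = min2(4, 1) = 1
  sig14 = mul(1, 4) = 4

Propagation after the edit:
  sig11: runs — src2 1->8; result 4.
  sig14: runs — sig11 1->4; result 16.

New value of sig14: 16.
Derived signals that run: sig11, sig14 — 2 in total.
Values that change: src2, sig11, sig14.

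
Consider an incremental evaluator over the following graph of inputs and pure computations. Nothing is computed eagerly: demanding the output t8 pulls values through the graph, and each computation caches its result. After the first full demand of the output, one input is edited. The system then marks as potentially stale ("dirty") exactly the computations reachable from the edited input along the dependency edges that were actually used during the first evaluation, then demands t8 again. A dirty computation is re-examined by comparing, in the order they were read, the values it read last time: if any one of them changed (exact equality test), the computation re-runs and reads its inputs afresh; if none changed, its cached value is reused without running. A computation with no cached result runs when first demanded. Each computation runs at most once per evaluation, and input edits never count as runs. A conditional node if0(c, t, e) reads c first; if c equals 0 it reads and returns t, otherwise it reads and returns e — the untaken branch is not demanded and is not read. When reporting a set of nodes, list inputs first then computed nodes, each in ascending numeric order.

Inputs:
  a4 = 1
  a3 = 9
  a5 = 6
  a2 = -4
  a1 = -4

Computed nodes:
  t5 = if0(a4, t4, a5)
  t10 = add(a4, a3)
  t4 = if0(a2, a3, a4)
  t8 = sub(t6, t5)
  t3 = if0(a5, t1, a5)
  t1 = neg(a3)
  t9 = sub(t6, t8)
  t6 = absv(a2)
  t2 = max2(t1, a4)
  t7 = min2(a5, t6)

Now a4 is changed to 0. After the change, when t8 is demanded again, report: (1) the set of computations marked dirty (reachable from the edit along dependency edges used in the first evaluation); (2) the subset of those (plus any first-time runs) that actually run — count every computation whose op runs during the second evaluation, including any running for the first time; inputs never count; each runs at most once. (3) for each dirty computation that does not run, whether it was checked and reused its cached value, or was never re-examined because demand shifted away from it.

Dirty set: t5, t8.
Run set: t4, t5, t8 (3 run).
All dirty computations ended up running.
The important point: the flipped condition pulls in fresh nodes; t4 runs for the first time.

Initial pass — values computed on the first demand:
  t5 = if0(a4=1 -> else branch a5) = 6
  t6 = absv(-4) = 4
  t8 = sub(4, 6) = -2

Second demand — change propagation:
  t4: newly demanded (no cache) — executes and yields 0.
  t5: re-runs because a4 1->0; new result 0.
  t8: re-runs because t5 6->0; new result 4.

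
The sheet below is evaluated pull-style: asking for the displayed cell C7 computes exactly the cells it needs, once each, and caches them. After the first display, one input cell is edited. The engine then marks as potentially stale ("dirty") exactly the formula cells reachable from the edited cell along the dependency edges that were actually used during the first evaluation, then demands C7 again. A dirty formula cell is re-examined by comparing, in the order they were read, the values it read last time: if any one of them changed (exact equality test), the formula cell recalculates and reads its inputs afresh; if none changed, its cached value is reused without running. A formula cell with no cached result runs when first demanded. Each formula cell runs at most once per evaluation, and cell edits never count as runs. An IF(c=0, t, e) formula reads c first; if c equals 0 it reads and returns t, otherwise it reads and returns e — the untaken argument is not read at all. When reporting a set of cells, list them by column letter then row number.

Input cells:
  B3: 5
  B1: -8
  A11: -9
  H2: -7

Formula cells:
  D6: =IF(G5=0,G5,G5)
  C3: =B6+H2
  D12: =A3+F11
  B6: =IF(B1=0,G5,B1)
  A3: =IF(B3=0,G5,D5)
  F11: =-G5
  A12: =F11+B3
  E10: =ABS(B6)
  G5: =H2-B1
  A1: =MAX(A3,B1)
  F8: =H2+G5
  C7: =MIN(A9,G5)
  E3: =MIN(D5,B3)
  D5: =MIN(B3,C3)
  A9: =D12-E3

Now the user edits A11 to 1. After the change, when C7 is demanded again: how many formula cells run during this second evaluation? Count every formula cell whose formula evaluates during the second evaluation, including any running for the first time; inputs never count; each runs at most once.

First demand of the output computes:
  G5 = -7 - -8 = 1
  B6 = IF(B1=0: B1=-8 -> else branch B1) = -8
  C3 = -8 + -7 = -15
  D5 = MIN(5, -15) = -15
  A3 = IF(B3=0: B3=5 -> else branch D5) = -15
  E3 = MIN(-15, 5) = -15
  F11 = -(1) = -1
  D12 = -15 + -1 = -16
  A9 = -16 - -15 = -1
  C7 = MIN(-1, 1) = -1

After the edit, cleaning proceeds:
  no node depends on A11 at all; the second demand re-runs nothing.

Note the shortcut — nothing in the graph depends on A11 at all, so no recomputation happens.

0 formula cells run: none.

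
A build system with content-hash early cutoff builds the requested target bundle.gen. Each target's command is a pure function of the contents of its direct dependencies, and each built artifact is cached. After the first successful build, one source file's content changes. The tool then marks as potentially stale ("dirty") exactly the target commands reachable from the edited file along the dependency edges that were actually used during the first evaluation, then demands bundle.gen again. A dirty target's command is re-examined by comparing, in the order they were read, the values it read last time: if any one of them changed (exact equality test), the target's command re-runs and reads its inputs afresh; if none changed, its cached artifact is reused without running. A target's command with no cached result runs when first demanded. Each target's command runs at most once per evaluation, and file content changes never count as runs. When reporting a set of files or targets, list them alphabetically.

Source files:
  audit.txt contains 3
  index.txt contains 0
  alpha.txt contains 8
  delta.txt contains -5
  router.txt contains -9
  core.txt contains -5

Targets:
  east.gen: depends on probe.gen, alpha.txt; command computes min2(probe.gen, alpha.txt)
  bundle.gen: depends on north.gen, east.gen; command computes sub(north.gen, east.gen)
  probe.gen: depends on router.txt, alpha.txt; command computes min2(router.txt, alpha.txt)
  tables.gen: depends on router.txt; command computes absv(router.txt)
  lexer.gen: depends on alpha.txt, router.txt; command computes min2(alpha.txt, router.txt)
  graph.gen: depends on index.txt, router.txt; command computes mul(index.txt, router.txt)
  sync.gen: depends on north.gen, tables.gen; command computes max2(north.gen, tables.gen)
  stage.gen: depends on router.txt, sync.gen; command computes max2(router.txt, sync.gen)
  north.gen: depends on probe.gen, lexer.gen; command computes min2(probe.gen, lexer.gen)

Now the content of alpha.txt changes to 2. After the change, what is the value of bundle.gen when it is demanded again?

New value of bundle.gen: 0.
Key observation: the cutoff stops propagation at north.gen — its inputs' values are unchanged, so it reuses its cache.

First evaluation (everything demanded from the output):
  lexer.gen = min2(8, -9) = -9
  probe.gen = min2(-9, 8) = -9
  east.gen = min2(-9, 8) = -9
  north.gen = min2(-9, -9) = -9
  bundle.gen = sub(-9, -9) = 0

Propagation after the edit:
  lexer.gen: runs — alpha.txt 8->2; result -9 (same value as before).
  probe.gen: runs — alpha.txt 8->2; result -9 (same value as before).
  east.gen: runs — alpha.txt 8->2; result -9 (same value as before).
  north.gen: checked — values it read are unchanged (probe.gen unchanged, lexer.gen unchanged); reused cached -9 without running.
  bundle.gen: checked — values it read are unchanged (north.gen unchanged, east.gen unchanged); reused cached 0 without running.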